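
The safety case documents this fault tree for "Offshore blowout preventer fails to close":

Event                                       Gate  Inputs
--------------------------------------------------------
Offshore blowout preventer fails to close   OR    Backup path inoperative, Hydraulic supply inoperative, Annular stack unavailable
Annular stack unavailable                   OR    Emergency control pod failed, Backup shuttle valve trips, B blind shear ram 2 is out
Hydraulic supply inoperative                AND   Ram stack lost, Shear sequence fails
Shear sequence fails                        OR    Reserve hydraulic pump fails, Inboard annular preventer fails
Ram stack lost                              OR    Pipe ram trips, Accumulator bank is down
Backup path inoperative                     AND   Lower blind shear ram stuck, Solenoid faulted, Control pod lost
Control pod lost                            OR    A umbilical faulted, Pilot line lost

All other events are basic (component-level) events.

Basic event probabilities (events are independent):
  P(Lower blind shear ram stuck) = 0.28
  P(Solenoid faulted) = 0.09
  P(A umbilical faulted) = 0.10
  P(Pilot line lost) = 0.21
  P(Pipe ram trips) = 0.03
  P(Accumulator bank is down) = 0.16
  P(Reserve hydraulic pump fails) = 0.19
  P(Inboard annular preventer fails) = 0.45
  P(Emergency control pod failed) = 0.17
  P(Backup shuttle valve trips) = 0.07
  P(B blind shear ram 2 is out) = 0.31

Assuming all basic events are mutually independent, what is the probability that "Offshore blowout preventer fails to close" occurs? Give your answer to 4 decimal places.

0.5256

P(Control pod lost) [OR] = 1 − (1−0.10) × (1−0.21) = 0.289000
P(Backup path inoperative) [AND] = 0.28 × 0.09 × 0.289000 = 0.007283
P(Ram stack lost) [OR] = 1 − (1−0.03) × (1−0.16) = 0.185200
P(Shear sequence fails) [OR] = 1 − (1−0.19) × (1−0.45) = 0.554500
P(Hydraulic supply inoperative) [AND] = 0.185200 × 0.554500 = 0.102693
P(Annular stack unavailable) [OR] = 1 − (1−0.17) × (1−0.07) × (1−0.31) = 0.467389
P(Offshore blowout preventer fails to close) [OR] = 1 − (1−0.007283) × (1−0.102693) × (1−0.467389) = 0.525565
Rounded to 4 decimal places: P(Offshore blowout preventer fails to close) ≈ 0.5256.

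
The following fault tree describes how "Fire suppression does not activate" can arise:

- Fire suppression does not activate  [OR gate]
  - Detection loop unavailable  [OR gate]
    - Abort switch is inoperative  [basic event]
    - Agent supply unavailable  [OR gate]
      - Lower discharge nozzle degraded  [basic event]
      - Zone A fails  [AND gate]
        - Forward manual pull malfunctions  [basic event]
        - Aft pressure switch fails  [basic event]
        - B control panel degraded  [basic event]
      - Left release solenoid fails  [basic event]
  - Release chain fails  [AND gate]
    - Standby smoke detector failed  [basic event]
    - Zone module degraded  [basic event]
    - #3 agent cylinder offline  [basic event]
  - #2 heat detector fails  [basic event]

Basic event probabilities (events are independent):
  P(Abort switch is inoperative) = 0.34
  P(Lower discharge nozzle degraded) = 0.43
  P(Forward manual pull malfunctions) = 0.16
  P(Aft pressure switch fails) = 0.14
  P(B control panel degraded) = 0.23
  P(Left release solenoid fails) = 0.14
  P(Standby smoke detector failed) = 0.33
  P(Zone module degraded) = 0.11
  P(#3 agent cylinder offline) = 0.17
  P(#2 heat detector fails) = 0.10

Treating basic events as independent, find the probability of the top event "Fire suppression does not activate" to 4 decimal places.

P(Zone A fails) [AND] = 0.16 × 0.14 × 0.23 = 0.005152
P(Agent supply unavailable) [OR] = 1 − (1−0.43) × (1−0.005152) × (1−0.14) = 0.512326
P(Detection loop unavailable) [OR] = 1 − (1−0.34) × (1−0.512326) = 0.678135
P(Release chain fails) [AND] = 0.33 × 0.11 × 0.17 = 0.006171
P(Fire suppression does not activate) [OR] = 1 − (1−0.678135) × (1−0.006171) × (1−0.10) = 0.712109
Rounded to 4 decimal places: P(Fire suppression does not activate) ≈ 0.7121.

0.7121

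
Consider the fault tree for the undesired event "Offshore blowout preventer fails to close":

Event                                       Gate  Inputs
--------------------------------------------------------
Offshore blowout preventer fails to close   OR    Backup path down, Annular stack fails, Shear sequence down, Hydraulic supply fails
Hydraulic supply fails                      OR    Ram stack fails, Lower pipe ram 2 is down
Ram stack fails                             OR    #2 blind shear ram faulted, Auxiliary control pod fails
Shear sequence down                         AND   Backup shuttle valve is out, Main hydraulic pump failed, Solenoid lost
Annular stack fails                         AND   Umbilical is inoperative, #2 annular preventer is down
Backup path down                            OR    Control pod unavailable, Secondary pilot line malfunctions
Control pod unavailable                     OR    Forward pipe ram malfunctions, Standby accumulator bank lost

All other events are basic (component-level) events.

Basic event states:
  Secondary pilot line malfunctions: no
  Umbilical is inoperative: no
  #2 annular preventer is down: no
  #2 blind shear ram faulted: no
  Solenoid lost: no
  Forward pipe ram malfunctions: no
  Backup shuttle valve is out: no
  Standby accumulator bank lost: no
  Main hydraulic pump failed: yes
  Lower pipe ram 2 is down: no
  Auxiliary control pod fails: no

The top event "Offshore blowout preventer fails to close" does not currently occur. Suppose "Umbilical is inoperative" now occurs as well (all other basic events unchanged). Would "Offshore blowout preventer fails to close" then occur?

Counterfactual: set "Umbilical is inoperative" to occurred.
Control pod unavailable [OR]: Forward pipe ram malfunctions=not, Standby accumulator bank lost=not → no input occurs → does not occur.
Backup path down [OR]: Control pod unavailable=not, Secondary pilot line malfunctions=not → no input occurs → does not occur.
Annular stack fails [AND]: Umbilical is inoperative=occurs, #2 annular preventer is down=not → not all inputs occur → does not occur.
Shear sequence down [AND]: Backup shuttle valve is out=not, Main hydraulic pump failed=occurs, Solenoid lost=not → not all inputs occur → does not occur.
Ram stack fails [OR]: #2 blind shear ram faulted=not, Auxiliary control pod fails=not → no input occurs → does not occur.
Hydraulic supply fails [OR]: Ram stack fails=not, Lower pipe ram 2 is down=not → no input occurs → does not occur.
Offshore blowout preventer fails to close [OR]: Backup path down=not, Annular stack fails=not, Shear sequence down=not, Hydraulic supply fails=not → no input occurs → does not occur.

No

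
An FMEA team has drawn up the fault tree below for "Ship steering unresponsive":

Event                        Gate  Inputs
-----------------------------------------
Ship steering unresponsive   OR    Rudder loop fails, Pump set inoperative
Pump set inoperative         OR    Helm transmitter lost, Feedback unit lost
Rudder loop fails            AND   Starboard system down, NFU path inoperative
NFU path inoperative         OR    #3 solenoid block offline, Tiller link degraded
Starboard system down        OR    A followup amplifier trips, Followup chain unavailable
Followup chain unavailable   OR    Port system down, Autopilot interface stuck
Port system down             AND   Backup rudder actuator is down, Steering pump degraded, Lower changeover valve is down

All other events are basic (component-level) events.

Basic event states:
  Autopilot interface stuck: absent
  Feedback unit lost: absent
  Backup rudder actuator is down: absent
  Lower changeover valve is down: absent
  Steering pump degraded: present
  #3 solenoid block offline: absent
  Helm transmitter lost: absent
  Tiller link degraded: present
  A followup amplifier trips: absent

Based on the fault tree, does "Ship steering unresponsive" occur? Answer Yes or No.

No

Port system down [AND]: Backup rudder actuator is down=not, Steering pump degraded=occurs, Lower changeover valve is down=not → not all inputs occur → does not occur.
Followup chain unavailable [OR]: Port system down=not, Autopilot interface stuck=not → no input occurs → does not occur.
Starboard system down [OR]: A followup amplifier trips=not, Followup chain unavailable=not → no input occurs → does not occur.
NFU path inoperative [OR]: #3 solenoid block offline=not, Tiller link degraded=occurs → at least one input occurs → occurs.
Rudder loop fails [AND]: Starboard system down=not, NFU path inoperative=occurs → not all inputs occur → does not occur.
Pump set inoperative [OR]: Helm transmitter lost=not, Feedback unit lost=not → no input occurs → does not occur.
Ship steering unresponsive [OR]: Rudder loop fails=not, Pump set inoperative=not → no input occurs → does not occur.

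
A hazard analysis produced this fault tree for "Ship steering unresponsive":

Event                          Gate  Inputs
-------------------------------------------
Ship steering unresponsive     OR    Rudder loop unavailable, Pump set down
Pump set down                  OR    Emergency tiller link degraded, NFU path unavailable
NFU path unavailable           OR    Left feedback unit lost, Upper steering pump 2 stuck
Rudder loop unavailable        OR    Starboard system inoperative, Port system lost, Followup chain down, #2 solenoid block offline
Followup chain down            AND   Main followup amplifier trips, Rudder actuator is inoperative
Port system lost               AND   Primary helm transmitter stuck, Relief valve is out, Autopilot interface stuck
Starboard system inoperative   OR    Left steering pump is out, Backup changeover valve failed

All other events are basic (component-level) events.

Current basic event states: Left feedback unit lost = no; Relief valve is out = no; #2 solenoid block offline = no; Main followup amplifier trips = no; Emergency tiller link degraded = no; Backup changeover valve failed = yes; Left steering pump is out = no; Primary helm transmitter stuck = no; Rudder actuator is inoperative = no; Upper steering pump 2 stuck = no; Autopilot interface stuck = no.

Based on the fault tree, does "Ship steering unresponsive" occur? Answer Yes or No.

Yes

Starboard system inoperative [OR]: Left steering pump is out=not, Backup changeover valve failed=occurs → at least one input occurs → occurs.
Port system lost [AND]: Primary helm transmitter stuck=not, Relief valve is out=not, Autopilot interface stuck=not → not all inputs occur → does not occur.
Followup chain down [AND]: Main followup amplifier trips=not, Rudder actuator is inoperative=not → not all inputs occur → does not occur.
Rudder loop unavailable [OR]: Starboard system inoperative=occurs, Port system lost=not, Followup chain down=not, #2 solenoid block offline=not → at least one input occurs → occurs.
NFU path unavailable [OR]: Left feedback unit lost=not, Upper steering pump 2 stuck=not → no input occurs → does not occur.
Pump set down [OR]: Emergency tiller link degraded=not, NFU path unavailable=not → no input occurs → does not occur.
Ship steering unresponsive [OR]: Rudder loop unavailable=occurs, Pump set down=not → at least one input occurs → occurs.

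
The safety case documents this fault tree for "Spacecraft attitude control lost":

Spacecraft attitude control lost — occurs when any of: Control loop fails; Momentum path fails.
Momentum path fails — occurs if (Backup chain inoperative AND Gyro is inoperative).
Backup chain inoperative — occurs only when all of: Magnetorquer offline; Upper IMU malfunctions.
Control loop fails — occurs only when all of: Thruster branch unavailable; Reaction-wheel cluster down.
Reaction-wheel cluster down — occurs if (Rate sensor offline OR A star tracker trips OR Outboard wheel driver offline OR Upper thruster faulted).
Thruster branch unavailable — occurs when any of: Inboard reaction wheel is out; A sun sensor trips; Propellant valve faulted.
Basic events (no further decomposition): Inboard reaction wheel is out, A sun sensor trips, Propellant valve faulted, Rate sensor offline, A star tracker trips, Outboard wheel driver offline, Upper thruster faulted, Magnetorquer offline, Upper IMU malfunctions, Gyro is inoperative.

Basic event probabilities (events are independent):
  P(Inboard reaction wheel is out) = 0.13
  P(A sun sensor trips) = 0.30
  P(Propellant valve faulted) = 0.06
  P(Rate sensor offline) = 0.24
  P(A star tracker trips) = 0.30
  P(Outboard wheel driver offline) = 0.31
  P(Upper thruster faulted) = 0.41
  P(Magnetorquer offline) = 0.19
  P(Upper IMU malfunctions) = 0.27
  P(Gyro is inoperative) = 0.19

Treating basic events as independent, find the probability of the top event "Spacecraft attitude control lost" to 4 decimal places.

P(Thruster branch unavailable) [OR] = 1 − (1−0.13) × (1−0.30) × (1−0.06) = 0.427540
P(Reaction-wheel cluster down) [OR] = 1 − (1−0.24) × (1−0.30) × (1−0.31) × (1−0.41) = 0.783423
P(Control loop fails) [AND] = 0.427540 × 0.783423 = 0.334945
P(Backup chain inoperative) [AND] = 0.19 × 0.27 = 0.051300
P(Momentum path fails) [AND] = 0.051300 × 0.19 = 0.009747
P(Spacecraft attitude control lost) [OR] = 1 − (1−0.334945) × (1−0.009747) = 0.341427
Rounded to 4 decimal places: P(Spacecraft attitude control lost) ≈ 0.3414.

0.3414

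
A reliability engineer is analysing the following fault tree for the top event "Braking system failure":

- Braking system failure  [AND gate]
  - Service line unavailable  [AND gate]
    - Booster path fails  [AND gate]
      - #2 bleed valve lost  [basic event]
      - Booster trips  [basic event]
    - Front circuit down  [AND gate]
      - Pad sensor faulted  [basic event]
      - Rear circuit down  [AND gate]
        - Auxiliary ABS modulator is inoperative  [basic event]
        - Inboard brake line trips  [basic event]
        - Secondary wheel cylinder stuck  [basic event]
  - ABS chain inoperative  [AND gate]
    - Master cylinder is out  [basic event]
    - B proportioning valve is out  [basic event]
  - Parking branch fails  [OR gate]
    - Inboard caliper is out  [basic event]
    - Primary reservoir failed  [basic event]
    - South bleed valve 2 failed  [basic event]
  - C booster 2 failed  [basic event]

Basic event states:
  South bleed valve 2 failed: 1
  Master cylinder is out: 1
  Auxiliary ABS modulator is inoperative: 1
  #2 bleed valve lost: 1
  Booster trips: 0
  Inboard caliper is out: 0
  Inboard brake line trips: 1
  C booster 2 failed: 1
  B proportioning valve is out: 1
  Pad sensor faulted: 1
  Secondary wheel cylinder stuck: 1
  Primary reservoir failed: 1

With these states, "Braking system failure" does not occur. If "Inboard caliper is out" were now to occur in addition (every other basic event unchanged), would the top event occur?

Counterfactual: set "Inboard caliper is out" to occurred.
Booster path fails [AND]: #2 bleed valve lost=occurs, Booster trips=not → not all inputs occur → does not occur.
Rear circuit down [AND]: Auxiliary ABS modulator is inoperative=occurs, Inboard brake line trips=occurs, Secondary wheel cylinder stuck=occurs → all inputs occur → occurs.
Front circuit down [AND]: Pad sensor faulted=occurs, Rear circuit down=occurs → all inputs occur → occurs.
Service line unavailable [AND]: Booster path fails=not, Front circuit down=occurs → not all inputs occur → does not occur.
ABS chain inoperative [AND]: Master cylinder is out=occurs, B proportioning valve is out=occurs → all inputs occur → occurs.
Parking branch fails [OR]: Inboard caliper is out=occurs, Primary reservoir failed=occurs, South bleed valve 2 failed=occurs → at least one input occurs → occurs.
Braking system failure [AND]: Service line unavailable=not, ABS chain inoperative=occurs, Parking branch fails=occurs, C booster 2 failed=occurs → not all inputs occur → does not occur.

No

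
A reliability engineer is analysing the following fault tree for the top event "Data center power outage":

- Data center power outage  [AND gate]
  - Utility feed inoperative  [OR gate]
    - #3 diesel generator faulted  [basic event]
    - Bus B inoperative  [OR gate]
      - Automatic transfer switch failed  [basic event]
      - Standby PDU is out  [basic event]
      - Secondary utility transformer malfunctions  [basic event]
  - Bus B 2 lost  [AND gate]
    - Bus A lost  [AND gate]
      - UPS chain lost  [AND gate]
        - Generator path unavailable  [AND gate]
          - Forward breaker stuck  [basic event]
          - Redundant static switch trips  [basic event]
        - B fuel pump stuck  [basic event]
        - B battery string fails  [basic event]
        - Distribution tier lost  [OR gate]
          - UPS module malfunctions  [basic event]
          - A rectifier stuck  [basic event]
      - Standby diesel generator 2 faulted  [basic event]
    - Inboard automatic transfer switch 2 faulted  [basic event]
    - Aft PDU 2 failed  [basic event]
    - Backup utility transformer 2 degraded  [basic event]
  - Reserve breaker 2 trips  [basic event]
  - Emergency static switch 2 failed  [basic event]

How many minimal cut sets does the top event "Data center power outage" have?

8

Bus B inoperative [OR]: union of children's cut sets → 3 cut set(s).
Utility feed inoperative [OR]: union of children's cut sets → 4 cut set(s).
Generator path unavailable [AND]: one cut set from each child combined → 1 × 1 = 1 cut set(s).
Distribution tier lost [OR]: union of children's cut sets → 2 cut set(s).
UPS chain lost [AND]: one cut set from each child combined → 1 × 1 × 1 × 2 = 2 cut set(s).
Bus A lost [AND]: one cut set from each child combined → 2 × 1 = 2 cut set(s).
Bus B 2 lost [AND]: one cut set from each child combined → 2 × 1 × 1 × 1 = 2 cut set(s).
Data center power outage [AND]: one cut set from each child combined → 4 × 2 × 1 × 1 = 8 cut set(s).
Minimal cut sets: {#3 diesel generator faulted, Aft PDU 2 failed, B battery string fails, B fuel pump stuck, Backup utility transformer 2 degraded, Emergency static switch 2 failed, Forward breaker stuck, Inboard automatic transfer switch 2 faulted, Redundant static switch trips, Reserve breaker 2 trips, Standby diesel generator 2 faulted, UPS module malfunctions}; {#3 diesel generator faulted, A rectifier stuck, Aft PDU 2 failed, B battery string fails, B fuel pump stuck, Backup utility transformer 2 degraded, Emergency static switch 2 failed, Forward breaker stuck, Inboard automatic transfer switch 2 faulted, Redundant static switch trips, Reserve breaker 2 trips, Standby diesel generator 2 faulted}; {Aft PDU 2 failed, Automatic transfer switch failed, B battery string fails, B fuel pump stuck, Backup utility transformer 2 degraded, Emergency static switch 2 failed, Forward breaker stuck, Inboard automatic transfer switch 2 faulted, Redundant static switch trips, Reserve breaker 2 trips, Standby diesel generator 2 faulted, UPS module malfunctions}; {A rectifier stuck, Aft PDU 2 failed, Automatic transfer switch failed, B battery string fails, B fuel pump stuck, Backup utility transformer 2 degraded, Emergency static switch 2 failed, Forward breaker stuck, Inboard automatic transfer switch 2 faulted, Redundant static switch trips, Reserve breaker 2 trips, Standby diesel generator 2 faulted}; {Aft PDU 2 failed, B battery string fails, B fuel pump stuck, Backup utility transformer 2 degraded, Emergency static switch 2 failed, Forward breaker stuck, Inboard automatic transfer switch 2 faulted, Redundant static switch trips, Reserve breaker 2 trips, Standby PDU is out, Standby diesel generator 2 faulted, UPS module malfunctions}; {A rectifier stuck, Aft PDU 2 failed, B battery string fails, B fuel pump stuck, Backup utility transformer 2 degraded, Emergency static switch 2 failed, Forward breaker stuck, Inboard automatic transfer switch 2 faulted, Redundant static switch trips, Reserve breaker 2 trips, Standby PDU is out, Standby diesel generator 2 faulted}; {Aft PDU 2 failed, B battery string fails, B fuel pump stuck, Backup utility transformer 2 degraded, Emergency static switch 2 failed, Forward breaker stuck, Inboard automatic transfer switch 2 faulted, Redundant static switch trips, Reserve breaker 2 trips, Secondary utility transformer malfunctions, Standby diesel generator 2 faulted, UPS module malfunctions}; {A rectifier stuck, Aft PDU 2 failed, B battery string fails, B fuel pump stuck, Backup utility transformer 2 degraded, Emergency static switch 2 failed, Forward breaker stuck, Inboard automatic transfer switch 2 faulted, Redundant static switch trips, Reserve breaker 2 trips, Secondary utility transformer malfunctions, Standby diesel generator 2 faulted}.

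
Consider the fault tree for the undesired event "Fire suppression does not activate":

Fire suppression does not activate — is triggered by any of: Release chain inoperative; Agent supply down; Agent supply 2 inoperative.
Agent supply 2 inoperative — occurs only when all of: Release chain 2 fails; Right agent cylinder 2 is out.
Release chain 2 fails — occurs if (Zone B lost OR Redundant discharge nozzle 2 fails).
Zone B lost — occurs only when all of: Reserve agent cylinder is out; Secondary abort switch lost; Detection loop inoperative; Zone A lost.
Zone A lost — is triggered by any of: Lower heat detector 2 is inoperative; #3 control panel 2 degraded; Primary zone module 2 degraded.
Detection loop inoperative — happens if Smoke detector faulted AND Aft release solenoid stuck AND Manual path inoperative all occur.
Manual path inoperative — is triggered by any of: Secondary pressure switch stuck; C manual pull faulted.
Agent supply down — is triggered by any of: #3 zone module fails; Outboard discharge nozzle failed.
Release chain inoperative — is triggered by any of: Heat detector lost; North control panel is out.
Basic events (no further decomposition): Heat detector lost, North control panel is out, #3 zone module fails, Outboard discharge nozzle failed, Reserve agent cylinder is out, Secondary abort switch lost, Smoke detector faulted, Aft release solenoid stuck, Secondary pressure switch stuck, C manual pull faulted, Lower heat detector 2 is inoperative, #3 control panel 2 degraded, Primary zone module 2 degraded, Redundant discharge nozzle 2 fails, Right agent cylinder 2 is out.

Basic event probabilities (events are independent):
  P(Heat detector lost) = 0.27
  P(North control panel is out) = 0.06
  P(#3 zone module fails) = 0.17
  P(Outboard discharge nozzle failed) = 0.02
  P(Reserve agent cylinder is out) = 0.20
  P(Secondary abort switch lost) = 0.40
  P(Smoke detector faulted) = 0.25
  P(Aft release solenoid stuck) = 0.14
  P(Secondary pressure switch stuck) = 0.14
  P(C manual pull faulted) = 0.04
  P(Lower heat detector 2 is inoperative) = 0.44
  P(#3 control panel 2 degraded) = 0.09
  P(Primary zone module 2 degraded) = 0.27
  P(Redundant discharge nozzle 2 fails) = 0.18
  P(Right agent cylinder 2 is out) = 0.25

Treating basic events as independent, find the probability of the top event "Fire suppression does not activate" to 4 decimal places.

P(Release chain inoperative) [OR] = 1 − (1−0.27) × (1−0.06) = 0.313800
P(Agent supply down) [OR] = 1 − (1−0.17) × (1−0.02) = 0.186600
P(Manual path inoperative) [OR] = 1 − (1−0.14) × (1−0.04) = 0.174400
P(Detection loop inoperative) [AND] = 0.25 × 0.14 × 0.174400 = 0.006104
P(Zone A lost) [OR] = 1 − (1−0.44) × (1−0.09) × (1−0.27) = 0.627992
P(Zone B lost) [AND] = 0.20 × 0.40 × 0.006104 × 0.627992 = 0.000307
P(Release chain 2 fails) [OR] = 1 − (1−0.000307) × (1−0.18) = 0.180252
P(Agent supply 2 inoperative) [AND] = 0.180252 × 0.25 = 0.045063
P(Fire suppression does not activate) [OR] = 1 − (1−0.313800) × (1−0.186600) × (1−0.045063) = 0.466997
Rounded to 4 decimal places: P(Fire suppression does not activate) ≈ 0.4670.

0.4670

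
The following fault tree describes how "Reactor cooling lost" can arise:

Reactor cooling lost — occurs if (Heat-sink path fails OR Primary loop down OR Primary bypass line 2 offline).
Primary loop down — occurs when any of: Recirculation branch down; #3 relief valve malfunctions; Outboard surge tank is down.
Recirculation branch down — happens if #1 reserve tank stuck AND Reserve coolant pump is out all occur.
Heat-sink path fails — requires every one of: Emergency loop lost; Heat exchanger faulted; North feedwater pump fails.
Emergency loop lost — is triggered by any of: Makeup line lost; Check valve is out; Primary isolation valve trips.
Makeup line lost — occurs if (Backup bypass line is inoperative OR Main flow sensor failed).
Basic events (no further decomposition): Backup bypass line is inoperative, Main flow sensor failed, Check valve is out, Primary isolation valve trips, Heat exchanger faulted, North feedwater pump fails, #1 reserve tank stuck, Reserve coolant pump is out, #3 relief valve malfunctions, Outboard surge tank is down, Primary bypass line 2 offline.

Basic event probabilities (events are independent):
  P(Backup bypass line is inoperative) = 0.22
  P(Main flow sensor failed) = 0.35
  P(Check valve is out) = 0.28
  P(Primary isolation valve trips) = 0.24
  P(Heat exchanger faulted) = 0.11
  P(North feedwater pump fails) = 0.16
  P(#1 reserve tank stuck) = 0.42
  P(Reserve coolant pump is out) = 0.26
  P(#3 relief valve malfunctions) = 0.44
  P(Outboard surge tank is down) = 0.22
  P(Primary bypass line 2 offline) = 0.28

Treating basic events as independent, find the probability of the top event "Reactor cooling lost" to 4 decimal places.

0.7234

P(Makeup line lost) [OR] = 1 − (1−0.22) × (1−0.35) = 0.493000
P(Emergency loop lost) [OR] = 1 − (1−0.493000) × (1−0.28) × (1−0.24) = 0.722570
P(Heat-sink path fails) [AND] = 0.722570 × 0.11 × 0.16 = 0.012717
P(Recirculation branch down) [AND] = 0.42 × 0.26 = 0.109200
P(Primary loop down) [OR] = 1 − (1−0.109200) × (1−0.44) × (1−0.22) = 0.610899
P(Reactor cooling lost) [OR] = 1 − (1−0.012717) × (1−0.610899) × (1−0.28) = 0.723410
Rounded to 4 decimal places: P(Reactor cooling lost) ≈ 0.7234.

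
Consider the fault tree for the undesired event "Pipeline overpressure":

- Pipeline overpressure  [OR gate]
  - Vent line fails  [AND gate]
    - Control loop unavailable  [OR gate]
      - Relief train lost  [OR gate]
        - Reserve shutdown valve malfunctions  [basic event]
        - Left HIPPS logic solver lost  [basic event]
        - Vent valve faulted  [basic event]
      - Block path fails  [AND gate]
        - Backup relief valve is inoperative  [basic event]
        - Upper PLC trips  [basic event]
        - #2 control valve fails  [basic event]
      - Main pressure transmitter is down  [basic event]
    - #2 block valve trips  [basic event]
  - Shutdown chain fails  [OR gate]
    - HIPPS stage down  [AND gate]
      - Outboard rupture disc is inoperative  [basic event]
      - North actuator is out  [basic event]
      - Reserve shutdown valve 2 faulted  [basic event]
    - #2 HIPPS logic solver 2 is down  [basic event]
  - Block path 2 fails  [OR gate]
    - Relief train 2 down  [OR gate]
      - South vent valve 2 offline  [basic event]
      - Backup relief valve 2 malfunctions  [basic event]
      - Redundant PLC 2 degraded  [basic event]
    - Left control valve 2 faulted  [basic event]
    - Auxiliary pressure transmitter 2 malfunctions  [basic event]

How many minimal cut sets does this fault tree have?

Relief train lost [OR]: union of children's cut sets → 3 cut set(s).
Block path fails [AND]: one cut set from each child combined → 1 × 1 × 1 = 1 cut set(s).
Control loop unavailable [OR]: union of children's cut sets → 5 cut set(s).
Vent line fails [AND]: one cut set from each child combined → 5 × 1 = 5 cut set(s).
HIPPS stage down [AND]: one cut set from each child combined → 1 × 1 × 1 = 1 cut set(s).
Shutdown chain fails [OR]: union of children's cut sets → 2 cut set(s).
Relief train 2 down [OR]: union of children's cut sets → 3 cut set(s).
Block path 2 fails [OR]: union of children's cut sets → 5 cut set(s).
Pipeline overpressure [OR]: union of children's cut sets → 12 cut set(s).

12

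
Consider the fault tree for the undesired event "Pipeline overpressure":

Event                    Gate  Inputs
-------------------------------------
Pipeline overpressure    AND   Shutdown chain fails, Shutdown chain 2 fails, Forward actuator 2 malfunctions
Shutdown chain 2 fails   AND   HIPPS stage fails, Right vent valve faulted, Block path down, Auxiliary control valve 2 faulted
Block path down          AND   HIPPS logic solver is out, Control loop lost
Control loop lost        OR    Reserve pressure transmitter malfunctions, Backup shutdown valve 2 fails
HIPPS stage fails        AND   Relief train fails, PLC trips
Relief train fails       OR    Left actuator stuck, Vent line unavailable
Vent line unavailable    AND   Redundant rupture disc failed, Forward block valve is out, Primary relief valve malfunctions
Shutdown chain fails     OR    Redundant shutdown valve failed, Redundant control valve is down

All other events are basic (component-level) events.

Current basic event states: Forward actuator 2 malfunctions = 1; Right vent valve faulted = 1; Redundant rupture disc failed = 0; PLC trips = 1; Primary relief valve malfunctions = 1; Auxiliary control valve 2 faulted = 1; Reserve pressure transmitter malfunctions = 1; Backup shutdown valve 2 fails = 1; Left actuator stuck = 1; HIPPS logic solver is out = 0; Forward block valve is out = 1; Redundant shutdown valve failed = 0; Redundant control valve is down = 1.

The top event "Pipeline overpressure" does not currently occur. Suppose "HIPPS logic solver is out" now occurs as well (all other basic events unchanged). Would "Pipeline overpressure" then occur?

Yes

Counterfactual: set "HIPPS logic solver is out" to occurred.
Shutdown chain fails [OR]: Redundant shutdown valve failed=not, Redundant control valve is down=occurs → at least one input occurs → occurs.
Vent line unavailable [AND]: Redundant rupture disc failed=not, Forward block valve is out=occurs, Primary relief valve malfunctions=occurs → not all inputs occur → does not occur.
Relief train fails [OR]: Left actuator stuck=occurs, Vent line unavailable=not → at least one input occurs → occurs.
HIPPS stage fails [AND]: Relief train fails=occurs, PLC trips=occurs → all inputs occur → occurs.
Control loop lost [OR]: Reserve pressure transmitter malfunctions=occurs, Backup shutdown valve 2 fails=occurs → at least one input occurs → occurs.
Block path down [AND]: HIPPS logic solver is out=occurs, Control loop lost=occurs → all inputs occur → occurs.
Shutdown chain 2 fails [AND]: HIPPS stage fails=occurs, Right vent valve faulted=occurs, Block path down=occurs, Auxiliary control valve 2 faulted=occurs → all inputs occur → occurs.
Pipeline overpressure [AND]: Shutdown chain fails=occurs, Shutdown chain 2 fails=occurs, Forward actuator 2 malfunctions=occurs → all inputs occur → occurs.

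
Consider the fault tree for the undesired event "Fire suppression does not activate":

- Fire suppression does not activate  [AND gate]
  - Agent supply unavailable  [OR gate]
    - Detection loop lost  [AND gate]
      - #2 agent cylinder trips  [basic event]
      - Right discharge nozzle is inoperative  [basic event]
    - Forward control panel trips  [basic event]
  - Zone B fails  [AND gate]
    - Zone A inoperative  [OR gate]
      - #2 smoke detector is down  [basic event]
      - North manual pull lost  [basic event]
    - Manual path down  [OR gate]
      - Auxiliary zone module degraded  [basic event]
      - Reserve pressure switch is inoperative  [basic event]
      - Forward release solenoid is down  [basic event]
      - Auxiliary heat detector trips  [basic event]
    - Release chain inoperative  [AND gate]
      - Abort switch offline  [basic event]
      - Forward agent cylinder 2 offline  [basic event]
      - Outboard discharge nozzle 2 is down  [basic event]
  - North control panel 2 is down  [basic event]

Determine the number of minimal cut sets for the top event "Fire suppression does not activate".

Detection loop lost [AND]: one cut set from each child combined → 1 × 1 = 1 cut set(s).
Agent supply unavailable [OR]: union of children's cut sets → 2 cut set(s).
Zone A inoperative [OR]: union of children's cut sets → 2 cut set(s).
Manual path down [OR]: union of children's cut sets → 4 cut set(s).
Release chain inoperative [AND]: one cut set from each child combined → 1 × 1 × 1 = 1 cut set(s).
Zone B fails [AND]: one cut set from each child combined → 2 × 4 × 1 = 8 cut set(s).
Fire suppression does not activate [AND]: one cut set from each child combined → 2 × 8 × 1 = 16 cut set(s).

16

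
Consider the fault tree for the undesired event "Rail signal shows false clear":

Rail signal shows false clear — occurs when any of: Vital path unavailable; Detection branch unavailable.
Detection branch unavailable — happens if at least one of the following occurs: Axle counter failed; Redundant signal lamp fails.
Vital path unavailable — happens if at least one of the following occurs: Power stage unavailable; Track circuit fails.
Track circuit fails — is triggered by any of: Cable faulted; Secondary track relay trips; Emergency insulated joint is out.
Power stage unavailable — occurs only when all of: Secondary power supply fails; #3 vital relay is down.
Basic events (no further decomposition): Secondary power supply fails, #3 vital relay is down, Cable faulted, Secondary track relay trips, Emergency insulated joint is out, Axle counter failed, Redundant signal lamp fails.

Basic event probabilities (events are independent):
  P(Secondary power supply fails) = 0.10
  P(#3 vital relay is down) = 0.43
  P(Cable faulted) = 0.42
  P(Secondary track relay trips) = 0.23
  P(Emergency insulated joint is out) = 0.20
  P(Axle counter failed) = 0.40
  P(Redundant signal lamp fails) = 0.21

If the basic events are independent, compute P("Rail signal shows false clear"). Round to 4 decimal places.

0.8379

P(Power stage unavailable) [AND] = 0.10 × 0.43 = 0.043000
P(Track circuit fails) [OR] = 1 − (1−0.42) × (1−0.23) × (1−0.20) = 0.642720
P(Vital path unavailable) [OR] = 1 − (1−0.043000) × (1−0.642720) = 0.658083
P(Detection branch unavailable) [OR] = 1 − (1−0.40) × (1−0.21) = 0.526000
P(Rail signal shows false clear) [OR] = 1 − (1−0.658083) × (1−0.526000) = 0.837931
Rounded to 4 decimal places: P(Rail signal shows false clear) ≈ 0.8379.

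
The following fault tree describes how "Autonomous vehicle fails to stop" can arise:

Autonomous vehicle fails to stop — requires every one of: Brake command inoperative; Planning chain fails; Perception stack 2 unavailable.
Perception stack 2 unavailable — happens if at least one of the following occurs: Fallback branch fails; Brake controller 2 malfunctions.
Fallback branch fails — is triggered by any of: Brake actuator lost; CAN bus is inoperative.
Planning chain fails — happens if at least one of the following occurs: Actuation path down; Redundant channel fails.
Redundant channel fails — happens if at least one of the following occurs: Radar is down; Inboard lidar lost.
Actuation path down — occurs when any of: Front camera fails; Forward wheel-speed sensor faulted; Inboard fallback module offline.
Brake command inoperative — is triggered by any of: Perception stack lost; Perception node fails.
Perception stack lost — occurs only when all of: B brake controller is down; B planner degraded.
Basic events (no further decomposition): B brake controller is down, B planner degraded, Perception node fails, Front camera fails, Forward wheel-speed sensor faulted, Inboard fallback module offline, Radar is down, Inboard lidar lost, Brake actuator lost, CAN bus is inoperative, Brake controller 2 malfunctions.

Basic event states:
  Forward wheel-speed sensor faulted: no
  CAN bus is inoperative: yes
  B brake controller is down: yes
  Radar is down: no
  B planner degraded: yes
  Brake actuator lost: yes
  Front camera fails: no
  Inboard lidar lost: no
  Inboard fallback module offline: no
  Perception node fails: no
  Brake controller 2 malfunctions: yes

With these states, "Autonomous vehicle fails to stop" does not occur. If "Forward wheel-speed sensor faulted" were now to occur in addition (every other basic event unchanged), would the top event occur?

Yes

Counterfactual: set "Forward wheel-speed sensor faulted" to occurred.
Perception stack lost [AND]: B brake controller is down=occurs, B planner degraded=occurs → all inputs occur → occurs.
Brake command inoperative [OR]: Perception stack lost=occurs, Perception node fails=not → at least one input occurs → occurs.
Actuation path down [OR]: Front camera fails=not, Forward wheel-speed sensor faulted=occurs, Inboard fallback module offline=not → at least one input occurs → occurs.
Redundant channel fails [OR]: Radar is down=not, Inboard lidar lost=not → no input occurs → does not occur.
Planning chain fails [OR]: Actuation path down=occurs, Redundant channel fails=not → at least one input occurs → occurs.
Fallback branch fails [OR]: Brake actuator lost=occurs, CAN bus is inoperative=occurs → at least one input occurs → occurs.
Perception stack 2 unavailable [OR]: Fallback branch fails=occurs, Brake controller 2 malfunctions=occurs → at least one input occurs → occurs.
Autonomous vehicle fails to stop [AND]: Brake command inoperative=occurs, Planning chain fails=occurs, Perception stack 2 unavailable=occurs → all inputs occur → occurs.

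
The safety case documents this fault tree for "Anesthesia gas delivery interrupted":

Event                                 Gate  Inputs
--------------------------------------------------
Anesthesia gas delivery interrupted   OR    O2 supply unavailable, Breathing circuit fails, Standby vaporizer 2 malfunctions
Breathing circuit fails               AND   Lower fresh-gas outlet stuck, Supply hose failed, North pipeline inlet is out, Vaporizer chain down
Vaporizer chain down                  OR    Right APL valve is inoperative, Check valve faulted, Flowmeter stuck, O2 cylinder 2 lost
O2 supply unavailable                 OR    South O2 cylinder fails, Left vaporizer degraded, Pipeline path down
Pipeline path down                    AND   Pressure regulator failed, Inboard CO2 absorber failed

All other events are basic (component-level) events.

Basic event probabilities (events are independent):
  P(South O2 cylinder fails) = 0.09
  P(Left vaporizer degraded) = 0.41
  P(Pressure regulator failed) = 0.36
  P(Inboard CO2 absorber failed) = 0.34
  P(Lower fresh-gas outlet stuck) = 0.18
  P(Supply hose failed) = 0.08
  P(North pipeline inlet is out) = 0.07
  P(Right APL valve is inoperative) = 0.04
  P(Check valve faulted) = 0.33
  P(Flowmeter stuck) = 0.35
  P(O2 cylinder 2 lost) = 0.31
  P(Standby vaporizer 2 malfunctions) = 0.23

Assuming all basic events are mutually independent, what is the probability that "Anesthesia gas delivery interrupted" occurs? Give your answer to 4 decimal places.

0.6374

P(Pipeline path down) [AND] = 0.36 × 0.34 = 0.122400
P(O2 supply unavailable) [OR] = 1 − (1−0.09) × (1−0.41) × (1−0.122400) = 0.528817
P(Vaporizer chain down) [OR] = 1 − (1−0.04) × (1−0.33) × (1−0.35) × (1−0.31) = 0.711525
P(Breathing circuit fails) [AND] = 0.18 × 0.08 × 0.07 × 0.711525 = 0.000717
P(Anesthesia gas delivery interrupted) [OR] = 1 − (1−0.528817) × (1−0.000717) × (1−0.23) = 0.637449
Rounded to 4 decimal places: P(Anesthesia gas delivery interrupted) ≈ 0.6374.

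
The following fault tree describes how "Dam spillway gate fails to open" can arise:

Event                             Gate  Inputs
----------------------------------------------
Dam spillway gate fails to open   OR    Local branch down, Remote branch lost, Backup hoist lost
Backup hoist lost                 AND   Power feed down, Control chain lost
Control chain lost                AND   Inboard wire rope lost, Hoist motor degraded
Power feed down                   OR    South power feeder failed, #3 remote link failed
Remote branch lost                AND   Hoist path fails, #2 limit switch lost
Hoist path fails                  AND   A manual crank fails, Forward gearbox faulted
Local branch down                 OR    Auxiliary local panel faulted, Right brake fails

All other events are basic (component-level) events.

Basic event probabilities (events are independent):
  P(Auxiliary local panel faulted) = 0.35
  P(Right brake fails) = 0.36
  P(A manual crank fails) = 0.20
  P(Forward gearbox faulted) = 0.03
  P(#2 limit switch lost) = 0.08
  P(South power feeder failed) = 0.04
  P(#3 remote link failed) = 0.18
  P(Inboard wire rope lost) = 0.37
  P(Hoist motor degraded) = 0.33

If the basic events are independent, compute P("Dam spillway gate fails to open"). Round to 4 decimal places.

P(Local branch down) [OR] = 1 − (1−0.35) × (1−0.36) = 0.584000
P(Hoist path fails) [AND] = 0.20 × 0.03 = 0.006000
P(Remote branch lost) [AND] = 0.006000 × 0.08 = 0.000480
P(Power feed down) [OR] = 1 − (1−0.04) × (1−0.18) = 0.212800
P(Control chain lost) [AND] = 0.37 × 0.33 = 0.122100
P(Backup hoist lost) [AND] = 0.212800 × 0.122100 = 0.025983
P(Dam spillway gate fails to open) [OR] = 1 − (1−0.584000) × (1−0.000480) × (1−0.025983) = 0.595003
Rounded to 4 decimal places: P(Dam spillway gate fails to open) ≈ 0.5950.

0.5950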